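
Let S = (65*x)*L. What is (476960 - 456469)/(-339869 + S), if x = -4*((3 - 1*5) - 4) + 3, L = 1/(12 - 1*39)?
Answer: -20491/339934 ≈ -0.060279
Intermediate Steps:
L = -1/27 (L = 1/(12 - 39) = 1/(-27) = -1/27 ≈ -0.037037)
x = 27 (x = -4*((3 - 5) - 4) + 3 = -4*(-2 - 4) + 3 = -4*(-6) + 3 = 24 + 3 = 27)
S = -65 (S = (65*27)*(-1/27) = 1755*(-1/27) = -65)
(476960 - 456469)/(-339869 + S) = (476960 - 456469)/(-339869 - 65) = 20491/(-339934) = 20491*(-1/339934) = -20491/339934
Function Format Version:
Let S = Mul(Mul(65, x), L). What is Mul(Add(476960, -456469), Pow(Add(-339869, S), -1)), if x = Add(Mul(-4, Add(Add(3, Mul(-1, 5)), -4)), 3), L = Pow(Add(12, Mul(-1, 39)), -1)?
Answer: Rational(-20491, 339934) ≈ -0.060279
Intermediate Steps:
L = Rational(-1, 27) (L = Pow(Add(12, -39), -1) = Pow(-27, -1) = Rational(-1, 27) ≈ -0.037037)
x = 27 (x = Add(Mul(-4, Add(Add(3, -5), -4)), 3) = Add(Mul(-4, Add(-2, -4)), 3) = Add(Mul(-4, -6), 3) = Add(24, 3) = 27)
S = -65 (S = Mul(Mul(65, 27), Rational(-1, 27)) = Mul(1755, Rational(-1, 27)) = -65)
Mul(Add(476960, -456469), Pow(Add(-339869, S), -1)) = Mul(Add(476960, -456469), Pow(Add(-339869, -65), -1)) = Mul(20491, Pow(-339934, -1)) = Mul(20491, Rational(-1, 339934)) = Rational(-20491, 339934)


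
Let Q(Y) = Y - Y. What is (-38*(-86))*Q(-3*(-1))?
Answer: 0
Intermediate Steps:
Q(Y) = 0
(-38*(-86))*Q(-3*(-1)) = -38*(-86)*0 = 3268*0 = 0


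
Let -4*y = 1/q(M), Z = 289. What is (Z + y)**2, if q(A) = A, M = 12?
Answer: 192404641/2304 ≈ 83509.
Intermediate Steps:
y = -1/48 (y = -1/4/12 = -1/4*1/12 = -1/48 ≈ -0.020833)
(Z + y)**2 = (289 - 1/48)**2 = (13871/48)**2 = 192404641/2304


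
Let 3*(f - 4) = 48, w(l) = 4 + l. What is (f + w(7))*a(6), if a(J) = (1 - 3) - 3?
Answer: -155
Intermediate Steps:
a(J) = -5 (a(J) = -2 - 3 = -5)
f = 20 (f = 4 + (⅓)*48 = 4 + 16 = 20)
(f + w(7))*a(6) = (20 + (4 + 7))*(-5) = (20 + 11)*(-5) = 31*(-5) = -155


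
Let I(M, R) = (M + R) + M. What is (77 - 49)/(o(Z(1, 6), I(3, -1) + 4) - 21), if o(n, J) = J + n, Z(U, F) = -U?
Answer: -28/13 ≈ -2.1538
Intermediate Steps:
I(M, R) = R + 2*M
(77 - 49)/(o(Z(1, 6), I(3, -1) + 4) - 21) = (77 - 49)/((((-1 + 2*3) + 4) - 1*1) - 21) = 28/((((-1 + 6) + 4) - 1) - 21) = 28/(((5 + 4) - 1) - 21) = 28/((9 - 1) - 21) = 28/(8 - 21) = 28/(-13) = 28*(-1/13) = -28/13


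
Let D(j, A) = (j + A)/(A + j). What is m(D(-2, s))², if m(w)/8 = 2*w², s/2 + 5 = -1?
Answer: 256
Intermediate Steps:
s = -12 (s = -10 + 2*(-1) = -10 - 2 = -12)
D(j, A) = 1 (D(j, A) = (A + j)/(A + j) = 1)
m(w) = 16*w² (m(w) = 8*(2*w²) = 16*w²)
m(D(-2, s))² = (16*1²)² = (16*1)² = 16² = 256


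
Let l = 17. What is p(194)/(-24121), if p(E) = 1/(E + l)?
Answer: -1/5089531 ≈ -1.9648e-7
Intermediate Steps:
p(E) = 1/(17 + E) (p(E) = 1/(E + 17) = 1/(17 + E))
p(194)/(-24121) = 1/((17 + 194)*(-24121)) = -1/24121/211 = (1/211)*(-1/24121) = -1/5089531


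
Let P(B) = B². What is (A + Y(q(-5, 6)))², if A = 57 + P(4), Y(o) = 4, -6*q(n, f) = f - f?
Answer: 5929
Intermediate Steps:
q(n, f) = 0 (q(n, f) = -(f - f)/6 = -⅙*0 = 0)
A = 73 (A = 57 + 4² = 57 + 16 = 73)
(A + Y(q(-5, 6)))² = (73 + 4)² = 77² = 5929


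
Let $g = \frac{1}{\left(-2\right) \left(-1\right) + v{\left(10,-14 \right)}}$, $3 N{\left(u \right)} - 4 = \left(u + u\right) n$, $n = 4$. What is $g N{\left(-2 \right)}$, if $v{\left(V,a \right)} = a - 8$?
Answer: $\frac{1}{5} \approx 0.2$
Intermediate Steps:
$v{\left(V,a \right)} = -8 + a$ ($v{\left(V,a \right)} = a - 8 = -8 + a$)
$N{\left(u \right)} = \frac{4}{3} + \frac{8 u}{3}$ ($N{\left(u \right)} = \frac{4}{3} + \frac{\left(u + u\right) 4}{3} = \frac{4}{3} + \frac{2 u 4}{3} = \frac{4}{3} + \frac{8 u}{3}$)
$g = - \frac{1}{20}$ ($g = \frac{1}{\left(-2\right) \left(-1\right) - 22} = \frac{1}{2 - 22} = \frac{1}{-20} = - \frac{1}{20} \approx -0.05$)
$g N{\left(-2 \right)} = - \frac{\frac{4}{3} + \frac{8}{3} \left(-2\right)}{20} = - \frac{\frac{4}{3} - \frac{16}{3}}{20} = \left(- \frac{1}{20}\right) \left(-4\right) = \frac{1}{5}$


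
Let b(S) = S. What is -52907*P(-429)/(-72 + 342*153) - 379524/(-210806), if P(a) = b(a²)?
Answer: -114033902539757/611969818 ≈ -1.8634e+5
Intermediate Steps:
P(a) = a²
-52907*P(-429)/(-72 + 342*153) - 379524/(-210806) = -52907*184041/(-72 + 342*153) - 379524/(-210806) = -52907*184041/(-72 + 52326) - 379524*(-1/210806) = -52907/(52254*(1/184041)) + 189762/105403 = -52907/5806/20449 + 189762/105403 = -52907*20449/5806 + 189762/105403 = -1081895243/5806 + 189762/105403 = -114033902539757/611969818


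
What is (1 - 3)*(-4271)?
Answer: 8542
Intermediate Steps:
(1 - 3)*(-4271) = -2*(-4271) = 8542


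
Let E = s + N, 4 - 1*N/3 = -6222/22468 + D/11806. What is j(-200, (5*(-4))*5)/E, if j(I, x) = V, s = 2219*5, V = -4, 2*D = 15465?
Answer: -530514416/1472955489311 ≈ -0.00036017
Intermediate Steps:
D = 15465/2 (D = (1/2)*15465 = 15465/2 ≈ 7732.5)
s = 11095
N = 1441127931/132628604 (N = 12 - 3*(-6222/22468 + (15465/2)/11806) = 12 - 3*(-6222*1/22468 + (15465/2)*(1/11806)) = 12 - 3*(-3111/11234 + 15465/23612) = 12 - 3*50138439/132628604 = 12 - 150415317/132628604 = 1441127931/132628604 ≈ 10.866)
j(I, x) = -4
E = 1472955489311/132628604 (E = 11095 + 1441127931/132628604 = 1472955489311/132628604 ≈ 11106.)
j(-200, (5*(-4))*5)/E = -4/1472955489311/132628604 = -4*132628604/1472955489311 = -530514416/1472955489311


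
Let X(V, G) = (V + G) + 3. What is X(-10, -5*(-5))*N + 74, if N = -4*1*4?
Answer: -214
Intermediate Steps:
X(V, G) = 3 + G + V (X(V, G) = (G + V) + 3 = 3 + G + V)
N = -16 (N = -4*4 = -16)
X(-10, -5*(-5))*N + 74 = (3 - 5*(-5) - 10)*(-16) + 74 = (3 + 25 - 10)*(-16) + 74 = 18*(-16) + 74 = -288 + 74 = -214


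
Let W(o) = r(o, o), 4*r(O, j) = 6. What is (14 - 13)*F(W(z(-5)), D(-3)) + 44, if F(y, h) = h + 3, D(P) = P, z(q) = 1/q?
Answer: 44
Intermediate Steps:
r(O, j) = 3/2 (r(O, j) = (¼)*6 = 3/2)
W(o) = 3/2
F(y, h) = 3 + h
(14 - 13)*F(W(z(-5)), D(-3)) + 44 = (14 - 13)*(3 - 3) + 44 = 1*0 + 44 = 0 + 44 = 44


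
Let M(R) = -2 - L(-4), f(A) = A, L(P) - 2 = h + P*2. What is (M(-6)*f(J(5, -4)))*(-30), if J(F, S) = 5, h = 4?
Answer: 0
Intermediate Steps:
L(P) = 6 + 2*P (L(P) = 2 + (4 + P*2) = 2 + (4 + 2*P) = 6 + 2*P)
M(R) = 0 (M(R) = -2 - (6 + 2*(-4)) = -2 - (6 - 8) = -2 - 1*(-2) = -2 + 2 = 0)
(M(-6)*f(J(5, -4)))*(-30) = (0*5)*(-30) = 0*(-30) = 0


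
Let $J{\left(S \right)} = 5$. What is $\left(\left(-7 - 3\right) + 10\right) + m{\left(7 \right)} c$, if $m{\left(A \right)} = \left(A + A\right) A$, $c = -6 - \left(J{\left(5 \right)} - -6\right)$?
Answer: $-1666$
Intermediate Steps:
$c = -17$ ($c = -6 - \left(5 - -6\right) = -6 - \left(5 + 6\right) = -6 - 11 = -17$)
$m{\left(A \right)} = 2 A^{2}$ ($m{\left(A \right)} = 2 A A = 2 A^{2}$)
$\left(\left(-7 - 3\right) + 10\right) + m{\left(7 \right)} c = \left(\left(-7 - 3\right) + 10\right) + 2 \cdot 7^{2} \left(-17\right) = \left(-10 + 10\right) + 2 \cdot 49 \left(-17\right) = 0 + 98 \left(-17\right) = 0 - 1666 = -1666$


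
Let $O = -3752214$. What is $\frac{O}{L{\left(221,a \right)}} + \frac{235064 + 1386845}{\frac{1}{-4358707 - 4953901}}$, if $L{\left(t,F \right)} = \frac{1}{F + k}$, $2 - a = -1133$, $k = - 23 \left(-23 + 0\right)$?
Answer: $-15110446412768$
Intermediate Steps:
$k = 529$ ($k = \left(-23\right) \left(-23\right) = 529$)
$a = 1135$ ($a = 2 - -1133 = 2 + 1133 = 1135$)
$L{\left(t,F \right)} = \frac{1}{529 + F}$ ($L{\left(t,F \right)} = \frac{1}{F + 529} = \frac{1}{529 + F}$)
$\frac{O}{L{\left(221,a \right)}} + \frac{235064 + 1386845}{\frac{1}{-4358707 - 4953901}} = - \frac{3752214}{\frac{1}{529 + 1135}} + \frac{235064 + 1386845}{\frac{1}{-4358707 - 4953901}} = - \frac{3752214}{\frac{1}{1664}} + \frac{1621909}{\frac{1}{-9312608}} = - 3752214 \frac{1}{\frac{1}{1664}} + \frac{1621909}{- \frac{1}{9312608}} = \left(-3752214\right) 1664 + 1621909 \left(-9312608\right) = -6243684096 - 15104202728672 = -15110446412768$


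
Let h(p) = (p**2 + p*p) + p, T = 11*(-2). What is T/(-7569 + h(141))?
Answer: -11/16167 ≈ -0.00068040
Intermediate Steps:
T = -22
h(p) = p + 2*p**2 (h(p) = (p**2 + p**2) + p = 2*p**2 + p = p + 2*p**2)
T/(-7569 + h(141)) = -22/(-7569 + 141*(1 + 2*141)) = -22/(-7569 + 141*(1 + 282)) = -22/(-7569 + 141*283) = -22/(-7569 + 39903) = -22/32334 = -22*1/32334 = -11/16167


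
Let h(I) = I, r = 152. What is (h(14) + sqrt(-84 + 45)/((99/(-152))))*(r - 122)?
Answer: 420 - 1520*I*sqrt(39)/33 ≈ 420.0 - 287.65*I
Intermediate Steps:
(h(14) + sqrt(-84 + 45)/((99/(-152))))*(r - 122) = (14 + sqrt(-84 + 45)/((99/(-152))))*(152 - 122) = (14 + sqrt(-39)/((99*(-1/152))))*30 = (14 + (I*sqrt(39))/(-99/152))*30 = (14 + (I*sqrt(39))*(-152/99))*30 = (14 - 152*I*sqrt(39)/99)*30 = 420 - 1520*I*sqrt(39)/33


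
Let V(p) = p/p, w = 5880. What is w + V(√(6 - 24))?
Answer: 5881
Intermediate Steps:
V(p) = 1
w + V(√(6 - 24)) = 5880 + 1 = 5881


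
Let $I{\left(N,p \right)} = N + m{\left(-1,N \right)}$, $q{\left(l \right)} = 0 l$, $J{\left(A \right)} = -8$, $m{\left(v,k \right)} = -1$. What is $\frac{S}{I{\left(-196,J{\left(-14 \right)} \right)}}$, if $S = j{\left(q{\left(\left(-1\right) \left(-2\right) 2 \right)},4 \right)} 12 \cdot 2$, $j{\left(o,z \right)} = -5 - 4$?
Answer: $\frac{216}{197} \approx 1.0964$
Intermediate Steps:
$q{\left(l \right)} = 0$
$j{\left(o,z \right)} = -9$
$I{\left(N,p \right)} = -1 + N$ ($I{\left(N,p \right)} = N - 1 = -1 + N$)
$S = -216$ ($S = \left(-9\right) 12 \cdot 2 = \left(-108\right) 2 = -216$)
$\frac{S}{I{\left(-196,J{\left(-14 \right)} \right)}} = - \frac{216}{-1 - 196} = - \frac{216}{-197} = \left(-216\right) \left(- \frac{1}{197}\right) = \frac{216}{197}$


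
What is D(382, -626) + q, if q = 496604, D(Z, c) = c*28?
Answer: 479076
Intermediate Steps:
D(Z, c) = 28*c
D(382, -626) + q = 28*(-626) + 496604 = -17528 + 496604 = 479076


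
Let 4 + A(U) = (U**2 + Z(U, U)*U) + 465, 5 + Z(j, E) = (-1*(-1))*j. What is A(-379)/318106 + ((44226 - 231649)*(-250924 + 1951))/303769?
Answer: 7421976530712498/48315370757 ≈ 1.5362e+5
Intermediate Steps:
Z(j, E) = -5 + j (Z(j, E) = -5 + (-1*(-1))*j = -5 + 1*j = -5 + j)
A(U) = 461 + U**2 + U*(-5 + U) (A(U) = -4 + ((U**2 + (-5 + U)*U) + 465) = -4 + ((U**2 + U*(-5 + U)) + 465) = -4 + (465 + U**2 + U*(-5 + U)) = 461 + U**2 + U*(-5 + U))
A(-379)/318106 + ((44226 - 231649)*(-250924 + 1951))/303769 = (461 + (-379)**2 - 379*(-5 - 379))/318106 + ((44226 - 231649)*(-250924 + 1951))/303769 = (461 + 143641 - 379*(-384))*(1/318106) - 187423*(-248973)*(1/303769) = (461 + 143641 + 145536)*(1/318106) + 46663266579*(1/303769) = 289638*(1/318106) + 46663266579/303769 = 144819/159053 + 46663266579/303769 = 7421976530712498/48315370757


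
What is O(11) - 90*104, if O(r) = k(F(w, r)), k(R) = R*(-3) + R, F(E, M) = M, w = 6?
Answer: -9382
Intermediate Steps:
k(R) = -2*R (k(R) = -3*R + R = -2*R)
O(r) = -2*r
O(11) - 90*104 = -2*11 - 90*104 = -22 - 9360 = -9382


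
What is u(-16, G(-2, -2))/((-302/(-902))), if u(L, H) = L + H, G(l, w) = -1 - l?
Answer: -6765/151 ≈ -44.801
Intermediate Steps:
u(L, H) = H + L
u(-16, G(-2, -2))/((-302/(-902))) = ((-1 - 1*(-2)) - 16)/((-302/(-902))) = ((-1 + 2) - 16)/((-302*(-1/902))) = (1 - 16)/(151/451) = -15*451/151 = -6765/151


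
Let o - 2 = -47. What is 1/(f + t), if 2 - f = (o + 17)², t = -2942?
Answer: -1/3724 ≈ -0.00026853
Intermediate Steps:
o = -45 (o = 2 - 47 = -45)
f = -782 (f = 2 - (-45 + 17)² = 2 - 1*(-28)² = 2 - 1*784 = 2 - 784 = -782)
1/(f + t) = 1/(-782 - 2942) = 1/(-3724) = -1/3724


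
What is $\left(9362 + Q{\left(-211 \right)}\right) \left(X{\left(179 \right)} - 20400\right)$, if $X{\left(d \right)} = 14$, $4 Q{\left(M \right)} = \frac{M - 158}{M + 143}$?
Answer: $- \frac{25959868769}{136} \approx -1.9088 \cdot 10^{8}$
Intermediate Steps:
$Q{\left(M \right)} = \frac{-158 + M}{4 \left(143 + M\right)}$ ($Q{\left(M \right)} = \frac{\left(M - 158\right) \frac{1}{M + 143}}{4} = \frac{\left(-158 + M\right) \frac{1}{143 + M}}{4} = \frac{\frac{1}{143 + M} \left(-158 + M\right)}{4} = \frac{-158 + M}{4 \left(143 + M\right)}$)
$\left(9362 + Q{\left(-211 \right)}\right) \left(X{\left(179 \right)} - 20400\right) = \left(9362 + \frac{-158 - 211}{4 \left(143 - 211\right)}\right) \left(14 - 20400\right) = \left(9362 + \frac{1}{4} \frac{1}{-68} \left(-369\right)\right) \left(-20386\right) = \left(9362 + \frac{1}{4} \left(- \frac{1}{68}\right) \left(-369\right)\right) \left(-20386\right) = \left(9362 + \frac{369}{272}\right) \left(-20386\right) = \frac{2546833}{272} \left(-20386\right) = - \frac{25959868769}{136}$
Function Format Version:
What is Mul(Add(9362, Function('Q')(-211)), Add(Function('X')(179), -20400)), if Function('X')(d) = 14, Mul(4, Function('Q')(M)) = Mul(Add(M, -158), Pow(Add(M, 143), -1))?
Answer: Rational(-25959868769, 136) ≈ -1.9088e+8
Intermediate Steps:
Function('Q')(M) = Mul(Rational(1, 4), Pow(Add(143, M), -1), Add(-158, M)) (Function('Q')(M) = Mul(Rational(1, 4), Mul(Add(M, -158), Pow(Add(M, 143), -1))) = Mul(Rational(1, 4), Mul(Add(-158, M), Pow(Add(143, M), -1))) = Mul(Rational(1, 4), Mul(Pow(Add(143, M), -1), Add(-158, M))) = Mul(Rational(1, 4), Pow(Add(143, M), -1), Add(-158, M)))
Mul(Add(9362, Function('Q')(-211)), Add(Function('X')(179), -20400)) = Mul(Add(9362, Mul(Rational(1, 4), Pow(Add(143, -211), -1), Add(-158, -211))), Add(14, -20400)) = Mul(Add(9362, Mul(Rational(1, 4), Pow(-68, -1), -369)), -20386) = Mul(Add(9362, Mul(Rational(1, 4), Rational(-1, 68), -369)), -20386) = Mul(Add(9362, Rational(369, 272)), -20386) = Mul(Rational(2546833, 272), -20386) = Rational(-25959868769, 136)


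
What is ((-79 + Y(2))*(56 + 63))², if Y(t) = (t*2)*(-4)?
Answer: 127803025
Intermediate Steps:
Y(t) = -8*t (Y(t) = (2*t)*(-4) = -8*t)
((-79 + Y(2))*(56 + 63))² = ((-79 - 8*2)*(56 + 63))² = ((-79 - 16)*119)² = (-95*119)² = (-11305)² = 127803025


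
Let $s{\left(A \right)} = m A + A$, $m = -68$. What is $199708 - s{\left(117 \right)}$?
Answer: $207547$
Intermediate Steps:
$s{\left(A \right)} = - 67 A$ ($s{\left(A \right)} = - 68 A + A = - 67 A$)
$199708 - s{\left(117 \right)} = 199708 - \left(-67\right) 117 = 199708 - -7839 = 199708 + 7839 = 207547$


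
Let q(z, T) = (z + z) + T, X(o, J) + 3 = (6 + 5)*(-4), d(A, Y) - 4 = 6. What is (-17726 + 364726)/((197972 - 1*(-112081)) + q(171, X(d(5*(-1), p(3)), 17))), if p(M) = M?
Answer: 86750/77587 ≈ 1.1181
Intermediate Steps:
d(A, Y) = 10 (d(A, Y) = 4 + 6 = 10)
X(o, J) = -47 (X(o, J) = -3 + (6 + 5)*(-4) = -3 + 11*(-4) = -3 - 44 = -47)
q(z, T) = T + 2*z (q(z, T) = 2*z + T = T + 2*z)
(-17726 + 364726)/((197972 - 1*(-112081)) + q(171, X(d(5*(-1), p(3)), 17))) = (-17726 + 364726)/((197972 - 1*(-112081)) + (-47 + 2*171)) = 347000/((197972 + 112081) + (-47 + 342)) = 347000/(310053 + 295) = 347000/310348 = 347000*(1/310348) = 86750/77587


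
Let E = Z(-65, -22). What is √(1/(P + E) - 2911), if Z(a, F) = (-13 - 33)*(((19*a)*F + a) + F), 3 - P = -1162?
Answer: 2*I*√1127401983856313/1244653 ≈ 53.954*I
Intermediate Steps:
P = 1165 (P = 3 - 1*(-1162) = 3 + 1162 = 1165)
Z(a, F) = -46*F - 46*a - 874*F*a (Z(a, F) = -46*((19*F*a + a) + F) = -46*((a + 19*F*a) + F) = -46*(F + a + 19*F*a) = -46*F - 46*a - 874*F*a)
E = -1245818 (E = -46*(-22) - 46*(-65) - 874*(-22)*(-65) = 1012 + 2990 - 1249820 = -1245818)
√(1/(P + E) - 2911) = √(1/(1165 - 1245818) - 2911) = √(1/(-1244653) - 2911) = √(-1/1244653 - 2911) = √(-3623184884/1244653) = 2*I*√1127401983856313/1244653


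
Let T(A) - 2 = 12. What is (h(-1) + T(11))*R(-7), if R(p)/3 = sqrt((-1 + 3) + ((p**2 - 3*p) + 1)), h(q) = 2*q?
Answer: 36*sqrt(73) ≈ 307.58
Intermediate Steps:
T(A) = 14 (T(A) = 2 + 12 = 14)
R(p) = 3*sqrt(3 + p**2 - 3*p) (R(p) = 3*sqrt((-1 + 3) + ((p**2 - 3*p) + 1)) = 3*sqrt(2 + (1 + p**2 - 3*p)) = 3*sqrt(3 + p**2 - 3*p))
(h(-1) + T(11))*R(-7) = (2*(-1) + 14)*(3*sqrt(3 + (-7)**2 - 3*(-7))) = (-2 + 14)*(3*sqrt(3 + 49 + 21)) = 12*(3*sqrt(73)) = 36*sqrt(73)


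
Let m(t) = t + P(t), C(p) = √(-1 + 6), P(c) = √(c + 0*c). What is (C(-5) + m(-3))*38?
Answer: -114 + 38*√5 + 38*I*√3 ≈ -29.029 + 65.818*I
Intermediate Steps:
P(c) = √c (P(c) = √(c + 0) = √c)
C(p) = √5
m(t) = t + √t
(C(-5) + m(-3))*38 = (√5 + (-3 + √(-3)))*38 = (√5 + (-3 + I*√3))*38 = (-3 + √5 + I*√3)*38 = -114 + 38*√5 + 38*I*√3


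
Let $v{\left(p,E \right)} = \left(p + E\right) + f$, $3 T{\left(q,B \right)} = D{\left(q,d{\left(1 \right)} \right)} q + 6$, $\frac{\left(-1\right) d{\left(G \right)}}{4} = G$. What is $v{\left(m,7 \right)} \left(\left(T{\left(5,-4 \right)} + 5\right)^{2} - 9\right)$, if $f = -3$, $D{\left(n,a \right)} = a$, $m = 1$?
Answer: $- \frac{400}{9} \approx -44.444$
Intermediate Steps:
$d{\left(G \right)} = - 4 G$
$T{\left(q,B \right)} = 2 - \frac{4 q}{3}$ ($T{\left(q,B \right)} = \frac{\left(-4\right) 1 q + 6}{3} = \frac{- 4 q + 6}{3} = \frac{6 - 4 q}{3} = 2 - \frac{4 q}{3}$)
$v{\left(p,E \right)} = -3 + E + p$ ($v{\left(p,E \right)} = \left(p + E\right) - 3 = \left(E + p\right) - 3 = -3 + E + p$)
$v{\left(m,7 \right)} \left(\left(T{\left(5,-4 \right)} + 5\right)^{2} - 9\right) = \left(-3 + 7 + 1\right) \left(\left(\left(2 - \frac{20}{3}\right) + 5\right)^{2} - 9\right) = 5 \left(\left(\left(2 - \frac{20}{3}\right) + 5\right)^{2} - 9\right) = 5 \left(\left(- \frac{14}{3} + 5\right)^{2} - 9\right) = 5 \left(\left(\frac{1}{3}\right)^{2} - 9\right) = 5 \left(\frac{1}{9} - 9\right) = 5 \left(- \frac{80}{9}\right) = - \frac{400}{9}$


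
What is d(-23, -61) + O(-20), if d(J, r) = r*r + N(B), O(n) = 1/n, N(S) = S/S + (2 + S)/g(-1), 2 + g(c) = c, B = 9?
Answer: 223097/60 ≈ 3718.3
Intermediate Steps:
g(c) = -2 + c
N(S) = 1/3 - S/3 (N(S) = S/S + (2 + S)/(-2 - 1) = 1 + (2 + S)/(-3) = 1 + (2 + S)*(-1/3) = 1 + (-2/3 - S/3) = 1/3 - S/3)
d(J, r) = -8/3 + r**2 (d(J, r) = r*r + (1/3 - 1/3*9) = r**2 + (1/3 - 3) = r**2 - 8/3 = -8/3 + r**2)
d(-23, -61) + O(-20) = (-8/3 + (-61)**2) + 1/(-20) = (-8/3 + 3721) - 1/20 = 11155/3 - 1/20 = 223097/60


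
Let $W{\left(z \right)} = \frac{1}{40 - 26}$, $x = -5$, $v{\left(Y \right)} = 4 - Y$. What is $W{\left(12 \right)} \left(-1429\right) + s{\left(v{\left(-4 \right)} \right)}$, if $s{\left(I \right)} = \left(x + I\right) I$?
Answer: $- \frac{1093}{14} \approx -78.071$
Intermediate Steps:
$W{\left(z \right)} = \frac{1}{14}$
$s{\left(I \right)} = I \left(-5 + I\right)$ ($s{\left(I \right)} = \left(-5 + I\right) I = I \left(-5 + I\right)$)
$W{\left(12 \right)} \left(-1429\right) + s{\left(v{\left(-4 \right)} \right)} = \frac{1}{14} \left(-1429\right) + \left(4 - -4\right) \left(-5 + \left(4 - -4\right)\right) = - \frac{1429}{14} + \left(4 + 4\right) \left(-5 + \left(4 + 4\right)\right) = - \frac{1429}{14} + 8 \left(-5 + 8\right) = - \frac{1429}{14} + 8 \cdot 3 = - \frac{1429}{14} + 24 = - \frac{1093}{14}$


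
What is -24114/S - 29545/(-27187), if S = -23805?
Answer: 452968681/215728845 ≈ 2.0997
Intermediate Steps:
-24114/S - 29545/(-27187) = -24114/(-23805) - 29545/(-27187) = -24114*(-1/23805) - 29545*(-1/27187) = 8038/7935 + 29545/27187 = 452968681/215728845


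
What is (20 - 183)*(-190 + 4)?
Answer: 30318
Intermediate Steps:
(20 - 183)*(-190 + 4) = -163*(-186) = 30318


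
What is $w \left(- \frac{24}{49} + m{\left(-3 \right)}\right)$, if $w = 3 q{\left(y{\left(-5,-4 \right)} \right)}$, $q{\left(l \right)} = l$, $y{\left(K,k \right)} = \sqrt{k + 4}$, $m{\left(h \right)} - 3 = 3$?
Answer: $0$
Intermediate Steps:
$m{\left(h \right)} = 6$ ($m{\left(h \right)} = 3 + 3 = 6$)
$y{\left(K,k \right)} = \sqrt{4 + k}$
$w = 0$ ($w = 3 \sqrt{4 - 4} = 3 \sqrt{0} = 3 \cdot 0 = 0$)
$w \left(- \frac{24}{49} + m{\left(-3 \right)}\right) = 0 \left(- \frac{24}{49} + 6\right) = 0 \cdot \frac{270}{49} = 0$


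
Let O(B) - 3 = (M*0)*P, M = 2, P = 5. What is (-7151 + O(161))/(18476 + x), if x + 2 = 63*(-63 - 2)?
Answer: -7148/14379 ≈ -0.49711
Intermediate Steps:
x = -4097 (x = -2 + 63*(-63 - 2) = -2 + 63*(-65) = -2 - 4095 = -4097)
O(B) = 3 (O(B) = 3 + (2*0)*5 = 3 + 0*5 = 3 + 0 = 3)
(-7151 + O(161))/(18476 + x) = (-7151 + 3)/(18476 - 4097) = -7148/14379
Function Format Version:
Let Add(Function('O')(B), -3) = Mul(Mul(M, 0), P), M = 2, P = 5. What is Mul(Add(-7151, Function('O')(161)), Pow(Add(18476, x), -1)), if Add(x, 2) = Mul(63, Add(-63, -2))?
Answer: Rational(-7148, 14379) ≈ -0.49711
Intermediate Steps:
x = -4097 (x = Add(-2, Mul(63, Add(-63, -2))) = Add(-2, Mul(63, -65)) = Add(-2, -4095) = -4097)
Function('O')(B) = 3 (Function('O')(B) = Add(3, Mul(Mul(2, 0), 5)) = Add(3, Mul(0, 5)) = Add(3, 0) = 3)
Mul(Add(-7151, Function('O')(161)), Pow(Add(18476, x), -1)) = Mul(Add(-7151, 3), Pow(Add(18476, -4097), -1)) = Mul(-7148, Pow(14379, -1)) = Mul(-7148, Rational(1, 14379)) = Rational(-7148, 14379)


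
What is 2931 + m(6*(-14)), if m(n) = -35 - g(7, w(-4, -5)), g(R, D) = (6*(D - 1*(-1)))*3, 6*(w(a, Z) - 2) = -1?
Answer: 2845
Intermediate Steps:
w(a, Z) = 11/6 (w(a, Z) = 2 + (⅙)*(-1) = 2 - ⅙ = 11/6)
g(R, D) = 18 + 18*D (g(R, D) = (6*(D + 1))*3 = (6*(1 + D))*3 = (6 + 6*D)*3 = 18 + 18*D)
m(n) = -86 (m(n) = -35 - (18 + 18*(11/6)) = -35 - (18 + 33) = -35 - 1*51 = -35 - 51 = -86)
2931 + m(6*(-14)) = 2931 - 86 = 2845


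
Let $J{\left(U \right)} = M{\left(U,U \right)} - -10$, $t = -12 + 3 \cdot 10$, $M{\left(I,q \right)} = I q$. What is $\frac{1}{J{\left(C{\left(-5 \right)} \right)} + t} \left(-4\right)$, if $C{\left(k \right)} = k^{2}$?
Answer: $- \frac{4}{653} \approx -0.0061256$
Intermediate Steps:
$t = 18$ ($t = -12 + 30 = 18$)
$J{\left(U \right)} = 10 + U^{2}$ ($J{\left(U \right)} = U U - -10 = U^{2} + 10 = 10 + U^{2}$)
$\frac{1}{J{\left(C{\left(-5 \right)} \right)} + t} \left(-4\right) = \frac{1}{\left(10 + \left(\left(-5\right)^{2}\right)^{2}\right) + 18} \left(-4\right) = \frac{1}{\left(10 + 25^{2}\right) + 18} \left(-4\right) = \frac{1}{\left(10 + 625\right) + 18} \left(-4\right) = \frac{1}{635 + 18} \left(-4\right) = \frac{1}{653} \left(-4\right) = - \frac{4}{653}$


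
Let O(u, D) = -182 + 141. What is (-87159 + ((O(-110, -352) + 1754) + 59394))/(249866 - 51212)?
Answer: -4342/33109 ≈ -0.13114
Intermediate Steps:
O(u, D) = -41
(-87159 + ((O(-110, -352) + 1754) + 59394))/(249866 - 51212) = (-87159 + ((-41 + 1754) + 59394))/(249866 - 51212) = (-87159 + (1713 + 59394))/198654 = (-87159 + 61107)*(1/198654) = -26052*1/198654 = -4342/33109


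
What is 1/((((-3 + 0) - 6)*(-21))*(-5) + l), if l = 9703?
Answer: 1/8758 ≈ 0.00011418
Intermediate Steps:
1/((((-3 + 0) - 6)*(-21))*(-5) + l) = 1/((((-3 + 0) - 6)*(-21))*(-5) + 9703) = 1/(((-3 - 6)*(-21))*(-5) + 9703) = 1/(-9*(-21)*(-5) + 9703) = 1/(189*(-5) + 9703) = 1/(-945 + 9703) = 1/8758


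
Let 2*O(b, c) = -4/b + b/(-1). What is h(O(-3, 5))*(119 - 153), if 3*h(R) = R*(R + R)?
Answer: -2873/27 ≈ -106.41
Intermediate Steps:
O(b, c) = -2/b - b/2 (O(b, c) = (-4/b + b/(-1))/2 = (-4/b + b*(-1))/2 = (-4/b - b)/2 = (-b - 4/b)/2 = -2/b - b/2)
h(R) = 2*R²/3 (h(R) = (R*(R + R))/3 = (R*(2*R))/3 = (2*R²)/3 = 2*R²/3)
h(O(-3, 5))*(119 - 153) = (2*(-2/(-3) - ½*(-3))²/3)*(119 - 153) = (2*(-2*(-⅓) + 3/2)²/3)*(-34) = (2*(⅔ + 3/2)²/3)*(-34) = (2*(13/6)²/3)*(-34) = ((⅔)*(169/36))*(-34) = (169/54)*(-34) = -2873/27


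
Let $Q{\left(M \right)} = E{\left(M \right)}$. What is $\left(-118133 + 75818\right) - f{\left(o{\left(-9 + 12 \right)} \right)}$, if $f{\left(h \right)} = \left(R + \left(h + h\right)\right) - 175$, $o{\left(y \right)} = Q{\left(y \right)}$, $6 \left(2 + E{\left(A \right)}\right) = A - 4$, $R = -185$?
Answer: $- \frac{125852}{3} \approx -41951.0$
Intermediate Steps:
$E{\left(A \right)} = - \frac{8}{3} + \frac{A}{6}$ ($E{\left(A \right)} = -2 + \frac{A - 4}{6} = -2 + \frac{-4 + A}{6} = -2 + \left(- \frac{2}{3} + \frac{A}{6}\right) = - \frac{8}{3} + \frac{A}{6}$)
$Q{\left(M \right)} = - \frac{8}{3} + \frac{M}{6}$
$o{\left(y \right)} = - \frac{8}{3} + \frac{y}{6}$
$f{\left(h \right)} = -360 + 2 h$ ($f{\left(h \right)} = \left(-185 + \left(h + h\right)\right) - 175 = \left(-185 + 2 h\right) - 175 = -360 + 2 h$)
$\left(-118133 + 75818\right) - f{\left(o{\left(-9 + 12 \right)} \right)} = \left(-118133 + 75818\right) - \left(-360 + 2 \left(- \frac{8}{3} + \frac{-9 + 12}{6}\right)\right) = -42315 - \left(-360 + 2 \left(- \frac{8}{3} + \frac{1}{6} \cdot 3\right)\right) = -42315 - \left(-360 + 2 \left(- \frac{8}{3} + \frac{1}{2}\right)\right) = -42315 - \left(-360 + 2 \left(- \frac{13}{6}\right)\right) = -42315 - \left(-360 - \frac{13}{3}\right) = -42315 - - \frac{1093}{3} = -42315 + \frac{1093}{3} = - \frac{125852}{3}$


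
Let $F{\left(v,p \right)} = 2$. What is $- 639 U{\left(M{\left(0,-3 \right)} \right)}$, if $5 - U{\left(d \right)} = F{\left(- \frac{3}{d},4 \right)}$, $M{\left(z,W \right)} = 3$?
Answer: $-1917$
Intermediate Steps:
$U{\left(d \right)} = 3$ ($U{\left(d \right)} = 5 - 2 = 3$)
$- 639 U{\left(M{\left(0,-3 \right)} \right)} = \left(-639\right) 3 = -1917$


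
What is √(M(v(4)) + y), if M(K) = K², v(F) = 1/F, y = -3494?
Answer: I*√55903/4 ≈ 59.11*I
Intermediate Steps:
√(M(v(4)) + y) = √((1/4)² - 3494) = √((¼)² - 3494) = √(1/16 - 3494) = √(-55903/16) = I*√55903/4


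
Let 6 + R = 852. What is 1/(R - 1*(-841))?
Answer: 1/1687 ≈ 0.00059277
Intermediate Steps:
R = 846 (R = -6 + 852 = 846)
1/(R - 1*(-841)) = 1/(846 - 1*(-841)) = 1/(846 + 841) = 1/1687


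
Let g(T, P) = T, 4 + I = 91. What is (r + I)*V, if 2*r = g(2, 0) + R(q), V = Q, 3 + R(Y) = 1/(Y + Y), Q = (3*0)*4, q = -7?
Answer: 0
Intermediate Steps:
I = 87 (I = -4 + 91 = 87)
Q = 0 (Q = 0*4 = 0)
R(Y) = -3 + 1/(2*Y) (R(Y) = -3 + 1/(Y + Y) = -3 + 1/(2*Y))
V = 0
r = -15/28 (r = (2 + (-3 + (1/2)/(-7)))/2 = (2 + (-3 + (1/2)*(-1/7)))/2 = (2 + (-3 - 1/14))/2 = (2 - 43/14)/2 = (1/2)*(-15/14) = -15/28 ≈ -0.53571)
(r + I)*V = (-15/28 + 87)*0 = (2421/28)*0 = 0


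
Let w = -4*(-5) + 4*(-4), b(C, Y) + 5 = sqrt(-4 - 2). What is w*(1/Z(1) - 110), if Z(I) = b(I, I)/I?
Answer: -13660/31 - 4*I*sqrt(6)/31 ≈ -440.65 - 0.31606*I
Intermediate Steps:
b(C, Y) = -5 + I*sqrt(6) (b(C, Y) = -5 + sqrt(-4 - 2) = -5 + sqrt(-6) = -5 + I*sqrt(6))
Z(I) = (-5 + I*sqrt(6))/I
w = 4 (w = 20 - 16 = 4)
w*(1/Z(1) - 110) = 4*(1/((-5 + I*sqrt(6))/1) - 110) = 4*(1/(1*(-5 + I*sqrt(6))) - 110) = 4*(1/(-5 + I*sqrt(6)) - 110) = 4*(-110 + 1/(-5 + I*sqrt(6))) = -440 + 4/(-5 + I*sqrt(6))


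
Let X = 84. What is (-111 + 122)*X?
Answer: 924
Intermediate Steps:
(-111 + 122)*X = (-111 + 122)*84 = 11*84 = 924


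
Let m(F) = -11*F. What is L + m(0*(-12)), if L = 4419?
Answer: 4419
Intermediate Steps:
L + m(0*(-12)) = 4419 - 0*(-12) = 4419 - 11*0 = 4419 + 0 = 4419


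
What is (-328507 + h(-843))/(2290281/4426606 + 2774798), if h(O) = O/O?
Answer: -1454166630636/12282939765869 ≈ -0.11839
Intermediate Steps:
h(O) = 1
(-328507 + h(-843))/(2290281/4426606 + 2774798) = (-328507 + 1)/(2290281/4426606 + 2774798) = -328506/(2290281*(1/4426606) + 2774798) = -328506/(2290281/4426606 + 2774798) = -328506/12282939765869/4426606 = -328506*4426606/12282939765869 = -1454166630636/12282939765869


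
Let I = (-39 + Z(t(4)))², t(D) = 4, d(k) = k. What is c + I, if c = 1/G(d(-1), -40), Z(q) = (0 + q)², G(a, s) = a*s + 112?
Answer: 80409/152 ≈ 529.01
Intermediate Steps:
G(a, s) = 112 + a*s
Z(q) = q²
I = 529 (I = (-39 + 4²)² = (-39 + 16)² = (-23)² = 529)
c = 1/152 (c = 1/(112 - 1*(-40)) = 1/(112 + 40) = 1/152 ≈ 0.0065789)
c + I = 1/152 + 529 = 80409/152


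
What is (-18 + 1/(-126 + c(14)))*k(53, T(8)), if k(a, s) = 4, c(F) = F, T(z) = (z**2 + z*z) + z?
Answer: -2017/28 ≈ -72.036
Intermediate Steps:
T(z) = z + 2*z**2 (T(z) = (z**2 + z**2) + z = 2*z**2 + z = z + 2*z**2)
(-18 + 1/(-126 + c(14)))*k(53, T(8)) = (-18 + 1/(-126 + 14))*4 = (-18 + 1/(-112))*4 = (-18 - 1/112)*4 = -2017/112*4 = -2017/28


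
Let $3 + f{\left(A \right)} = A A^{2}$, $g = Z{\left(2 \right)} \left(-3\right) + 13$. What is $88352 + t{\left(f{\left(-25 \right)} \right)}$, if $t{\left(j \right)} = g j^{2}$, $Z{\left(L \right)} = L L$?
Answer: $244322736$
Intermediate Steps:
$Z{\left(L \right)} = L^{2}$
$g = 1$ ($g = 2^{2} \left(-3\right) + 13 = 4 \left(-3\right) + 13 = -12 + 13 = 1$)
$f{\left(A \right)} = -3 + A^{3}$ ($f{\left(A \right)} = -3 + A A^{2} = -3 + A^{3}$)
$t{\left(j \right)} = j^{2}$ ($t{\left(j \right)} = 1 j^{2} = j^{2}$)
$88352 + t{\left(f{\left(-25 \right)} \right)} = 88352 + \left(-3 + \left(-25\right)^{3}\right)^{2} = 88352 + \left(-3 - 15625\right)^{2} = 88352 + \left(-15628\right)^{2} = 88352 + 244234384 = 244322736$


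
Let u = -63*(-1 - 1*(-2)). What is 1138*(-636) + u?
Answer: -723831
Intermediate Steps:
u = -63 (u = -63*(-1 + 2) = -63*1 = -63)
1138*(-636) + u = 1138*(-636) - 63 = -723768 - 63 = -723831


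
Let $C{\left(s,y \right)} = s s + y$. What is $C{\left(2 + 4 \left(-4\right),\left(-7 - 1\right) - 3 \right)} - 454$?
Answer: $-269$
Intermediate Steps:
$C{\left(s,y \right)} = y + s^{2}$ ($C{\left(s,y \right)} = s^{2} + y = y + s^{2}$)
$C{\left(2 + 4 \left(-4\right),\left(-7 - 1\right) - 3 \right)} - 454 = \left(\left(\left(-7 - 1\right) - 3\right) + \left(2 + 4 \left(-4\right)\right)^{2}\right) - 454 = \left(\left(-8 - 3\right) + \left(2 - 16\right)^{2}\right) - 454 = \left(-11 + \left(-14\right)^{2}\right) - 454 = \left(-11 + 196\right) - 454 = 185 - 454 = -269$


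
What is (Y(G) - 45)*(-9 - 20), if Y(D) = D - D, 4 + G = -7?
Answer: 1305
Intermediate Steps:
G = -11 (G = -4 - 7 = -11)
Y(D) = 0
(Y(G) - 45)*(-9 - 20) = (0 - 45)*(-9 - 20) = -45*(-29) = 1305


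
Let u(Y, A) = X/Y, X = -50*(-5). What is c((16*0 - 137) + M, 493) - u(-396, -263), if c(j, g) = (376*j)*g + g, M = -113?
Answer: -9175618261/198 ≈ -4.6342e+7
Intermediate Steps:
X = 250
u(Y, A) = 250/Y
c(j, g) = g + 376*g*j (c(j, g) = 376*g*j + g = g + 376*g*j)
c((16*0 - 137) + M, 493) - u(-396, -263) = 493*(1 + 376*((16*0 - 137) - 113)) - 250/(-396) = 493*(1 + 376*((0 - 137) - 113)) - 250*(-1)/396 = 493*(1 + 376*(-137 - 113)) - 1*(-125/198) = 493*(1 + 376*(-250)) + 125/198 = 493*(1 - 94000) + 125/198 = 493*(-93999) + 125/198 = -46341507 + 125/198 = -9175618261/198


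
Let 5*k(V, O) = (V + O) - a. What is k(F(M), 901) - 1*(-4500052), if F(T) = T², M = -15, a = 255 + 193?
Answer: 22500938/5 ≈ 4.5002e+6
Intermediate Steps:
a = 448
k(V, O) = -448/5 + O/5 + V/5 (k(V, O) = ((V + O) - 1*448)/5 = ((O + V) - 448)/5 = (-448 + O + V)/5 = -448/5 + O/5 + V/5)
k(F(M), 901) - 1*(-4500052) = (-448/5 + (⅕)*901 + (⅕)*(-15)²) - 1*(-4500052) = (-448/5 + 901/5 + (⅕)*225) + 4500052 = (-448/5 + 901/5 + 45) + 4500052 = 678/5 + 4500052 = 22500938/5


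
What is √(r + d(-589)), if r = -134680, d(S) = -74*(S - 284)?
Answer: I*√70078 ≈ 264.72*I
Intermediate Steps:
d(S) = 21016 - 74*S (d(S) = -74*(-284 + S) = 21016 - 74*S)
√(r + d(-589)) = √(-134680 + (21016 - 74*(-589))) = √(-134680 + (21016 + 43586)) = √(-134680 + 64602) = √(-70078) = I*√70078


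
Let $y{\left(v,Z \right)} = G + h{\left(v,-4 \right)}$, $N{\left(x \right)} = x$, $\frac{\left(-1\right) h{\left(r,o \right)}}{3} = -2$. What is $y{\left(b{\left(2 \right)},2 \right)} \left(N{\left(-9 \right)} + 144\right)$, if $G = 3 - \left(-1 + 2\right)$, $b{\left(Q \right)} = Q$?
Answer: $1080$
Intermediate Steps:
$h{\left(r,o \right)} = 6$ ($h{\left(r,o \right)} = \left(-3\right) \left(-2\right) = 6$)
$G = 2$ ($G = 3 - 1 = 2$)
$y{\left(v,Z \right)} = 8$ ($y{\left(v,Z \right)} = 2 + 6 = 8$)
$y{\left(b{\left(2 \right)},2 \right)} \left(N{\left(-9 \right)} + 144\right) = 8 \left(-9 + 144\right) = 8 \cdot 135 = 1080$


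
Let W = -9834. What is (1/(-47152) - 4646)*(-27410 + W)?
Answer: 2039743945023/11788 ≈ 1.7304e+8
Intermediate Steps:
(1/(-47152) - 4646)*(-27410 + W) = (1/(-47152) - 4646)*(-27410 - 9834) = (-1/47152 - 4646)*(-37244) = -219068193/47152*(-37244) = 2039743945023/11788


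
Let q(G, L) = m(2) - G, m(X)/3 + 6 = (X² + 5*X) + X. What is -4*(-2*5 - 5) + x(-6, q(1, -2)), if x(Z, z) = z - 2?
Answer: 87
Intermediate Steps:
m(X) = -18 + 3*X² + 18*X (m(X) = -18 + 3*((X² + 5*X) + X) = -18 + 3*(X² + 6*X) = -18 + (3*X² + 18*X) = -18 + 3*X² + 18*X)
q(G, L) = 30 - G (q(G, L) = (-18 + 3*2² + 18*2) - G = (-18 + 3*4 + 36) - G = (-18 + 12 + 36) - G = 30 - G)
x(Z, z) = -2 + z
-4*(-2*5 - 5) + x(-6, q(1, -2)) = -4*(-2*5 - 5) + (-2 + (30 - 1*1)) = -4*(-10 - 5) + (-2 + (30 - 1)) = -4*(-15) + (-2 + 29) = 60 + 27 = 87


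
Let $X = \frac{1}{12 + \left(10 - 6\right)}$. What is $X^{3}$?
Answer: $\frac{1}{4096} \approx 0.00024414$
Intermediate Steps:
$X = \frac{1}{16}$ ($X = \frac{1}{12 + 4} = \frac{1}{16} \approx 0.0625$)
$X^{3} = \left(\frac{1}{16}\right)^{3} = \frac{1}{4096}$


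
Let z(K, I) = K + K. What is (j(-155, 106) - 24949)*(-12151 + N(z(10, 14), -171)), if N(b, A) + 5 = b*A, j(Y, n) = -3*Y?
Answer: 381362784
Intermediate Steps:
z(K, I) = 2*K
N(b, A) = -5 + A*b (N(b, A) = -5 + b*A = -5 + A*b)
(j(-155, 106) - 24949)*(-12151 + N(z(10, 14), -171)) = (-3*(-155) - 24949)*(-12151 + (-5 - 342*10)) = (465 - 24949)*(-12151 + (-5 - 171*20)) = -24484*(-12151 + (-5 - 3420)) = -24484*(-12151 - 3425) = -24484*(-15576) = 381362784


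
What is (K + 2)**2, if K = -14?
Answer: 144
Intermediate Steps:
(K + 2)**2 = (-14 + 2)**2 = (-12)**2 = 144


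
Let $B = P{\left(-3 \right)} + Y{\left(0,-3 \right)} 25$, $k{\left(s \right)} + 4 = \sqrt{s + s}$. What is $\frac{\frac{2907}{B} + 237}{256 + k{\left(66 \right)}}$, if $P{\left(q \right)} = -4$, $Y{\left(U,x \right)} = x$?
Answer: $\frac{332136}{417199} - \frac{2636 \sqrt{33}}{417199} \approx 0.75981$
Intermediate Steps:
$k{\left(s \right)} = -4 + \sqrt{2} \sqrt{s}$ ($k{\left(s \right)} = -4 + \sqrt{s + s} = -4 + \sqrt{2 s} = -4 + \sqrt{2} \sqrt{s}$)
$B = -79$ ($B = -4 - 75 = -79$)
$\frac{\frac{2907}{B} + 237}{256 + k{\left(66 \right)}} = \frac{\frac{2907}{-79} + 237}{256 - \left(4 - \sqrt{2} \sqrt{66}\right)} = \frac{2907 \left(- \frac{1}{79}\right) + 237}{256 - \left(4 - 2 \sqrt{33}\right)} = \frac{- \frac{2907}{79} + 237}{252 + 2 \sqrt{33}} = \frac{15816}{79 \left(252 + 2 \sqrt{33}\right)}$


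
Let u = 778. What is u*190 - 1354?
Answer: 146466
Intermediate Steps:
u*190 - 1354 = 778*190 - 1354 = 147820 - 1354 = 146466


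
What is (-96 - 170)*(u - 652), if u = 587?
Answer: 17290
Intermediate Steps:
(-96 - 170)*(u - 652) = (-96 - 170)*(587 - 652) = -266*(-65) = 17290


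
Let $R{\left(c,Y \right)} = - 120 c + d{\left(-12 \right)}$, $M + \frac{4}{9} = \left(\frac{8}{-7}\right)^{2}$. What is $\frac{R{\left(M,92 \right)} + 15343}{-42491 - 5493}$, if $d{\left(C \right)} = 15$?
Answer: $- \frac{1121213}{3526824} \approx -0.31791$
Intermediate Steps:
$M = \frac{380}{441}$ ($M = - \frac{4}{9} + \left(\frac{8}{-7}\right)^{2} = - \frac{4}{9} + \left(8 \left(- \frac{1}{7}\right)\right)^{2} = - \frac{4}{9} + \left(- \frac{8}{7}\right)^{2} = - \frac{4}{9} + \frac{64}{49} = \frac{380}{441} \approx 0.86168$)
$R{\left(c,Y \right)} = 15 - 120 c$ ($R{\left(c,Y \right)} = - 120 c + 15 = 15 - 120 c$)
$\frac{R{\left(M,92 \right)} + 15343}{-42491 - 5493} = \frac{\left(15 - \frac{15200}{147}\right) + 15343}{-42491 - 5493} = \frac{\left(15 - \frac{15200}{147}\right) + 15343}{-47984} = \left(- \frac{12995}{147} + 15343\right) \left(- \frac{1}{47984}\right) = \frac{2242426}{147} \left(- \frac{1}{47984}\right) = - \frac{1121213}{3526824}$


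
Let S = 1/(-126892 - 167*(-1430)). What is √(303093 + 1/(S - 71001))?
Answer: √19138359950630861268056871/7946289917 ≈ 550.54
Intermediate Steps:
S = 1/111918 (S = 1/(-126892 + 238810) = 1/111918 ≈ 8.9351e-6)
√(303093 + 1/(S - 71001)) = √(303093 + 1/(1/111918 - 71001)) = √(303093 + 1/(-7946289917/111918)) = √(303093 - 111918/7946289917) = √(2408464849701363/7946289917) = √19138359950630861268056871/7946289917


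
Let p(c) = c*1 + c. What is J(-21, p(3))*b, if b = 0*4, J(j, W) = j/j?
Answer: 0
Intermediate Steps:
p(c) = 2*c (p(c) = c + c = 2*c)
J(j, W) = 1
b = 0
J(-21, p(3))*b = 1*0 = 0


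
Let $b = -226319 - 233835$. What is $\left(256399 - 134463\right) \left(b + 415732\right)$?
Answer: $-5416640992$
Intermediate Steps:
$b = -460154$ ($b = -226319 - 233835 = -460154$)
$\left(256399 - 134463\right) \left(b + 415732\right) = \left(256399 - 134463\right) \left(-460154 + 415732\right) = 121936 \left(-44422\right) = -5416640992$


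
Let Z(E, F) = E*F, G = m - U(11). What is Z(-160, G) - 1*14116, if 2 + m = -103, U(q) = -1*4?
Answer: 2044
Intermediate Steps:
U(q) = -4
m = -105 (m = -2 - 103 = -105)
G = -101 (G = -105 - 1*(-4) = -105 + 4 = -101)
Z(-160, G) - 1*14116 = -160*(-101) - 1*14116 = 16160 - 14116 = 2044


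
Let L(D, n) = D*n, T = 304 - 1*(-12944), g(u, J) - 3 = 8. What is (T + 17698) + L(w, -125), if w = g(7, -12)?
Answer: 29571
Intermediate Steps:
g(u, J) = 11 (g(u, J) = 3 + 8 = 11)
w = 11
T = 13248 (T = 304 + 12944 = 13248)
(T + 17698) + L(w, -125) = (13248 + 17698) + 11*(-125) = 30946 - 1375 = 29571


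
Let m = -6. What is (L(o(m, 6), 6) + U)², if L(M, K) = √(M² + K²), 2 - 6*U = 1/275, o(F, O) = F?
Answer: 21813489/302500 + 1098*√2/275 ≈ 77.757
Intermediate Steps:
U = 183/550 (U = ⅓ - ⅙/275 = ⅓ - ⅙*1/275 = ⅓ - 1/1650 = 183/550 ≈ 0.33273)
L(M, K) = √(K² + M²)
(L(o(m, 6), 6) + U)² = (√(6² + (-6)²) + 183/550)² = (√(36 + 36) + 183/550)² = (√72 + 183/550)² = (6*√2 + 183/550)² = (183/550 + 6*√2)²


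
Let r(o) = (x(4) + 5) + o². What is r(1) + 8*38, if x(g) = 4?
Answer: 314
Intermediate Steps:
r(o) = 9 + o² (r(o) = (4 + 5) + o² = 9 + o²)
r(1) + 8*38 = (9 + 1²) + 8*38 = (9 + 1) + 304 = 10 + 304 = 314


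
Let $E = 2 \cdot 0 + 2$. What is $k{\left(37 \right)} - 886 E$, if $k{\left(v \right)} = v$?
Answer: $-1735$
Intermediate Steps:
$E = 2$ ($E = 0 + 2 = 2$)
$k{\left(37 \right)} - 886 E = 37 - 1772 = -1735$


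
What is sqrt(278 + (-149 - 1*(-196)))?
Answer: 5*sqrt(13) ≈ 18.028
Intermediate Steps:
sqrt(278 + (-149 - 1*(-196))) = sqrt(278 + (-149 + 196)) = sqrt(278 + 47) = sqrt(325) = 5*sqrt(13)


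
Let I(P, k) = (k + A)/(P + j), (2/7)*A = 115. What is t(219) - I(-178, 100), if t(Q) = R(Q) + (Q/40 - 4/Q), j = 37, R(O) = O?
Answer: 93880627/411720 ≈ 228.02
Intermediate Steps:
A = 805/2 (A = (7/2)*115 = 805/2 ≈ 402.50)
t(Q) = -4/Q + 41*Q/40 (t(Q) = Q + (Q/40 - 4/Q) = Q + (-4/Q + Q/40) = -4/Q + 41*Q/40)
I(P, k) = (805/2 + k)/(37 + P) (I(P, k) = (k + 805/2)/(P + 37) = (805/2 + k)/(37 + P))
t(219) - I(-178, 100) = (-4/219 + (41/40)*219) - (805/2 + 100)/(37 - 178) = (-4*1/219 + 8979/40) - 1005/((-141)*2) = (-4/219 + 8979/40) - (-1)*1005/(141*2) = 1966241/8760 - 1*(-335/94) = 1966241/8760 + 335/94 = 93880627/411720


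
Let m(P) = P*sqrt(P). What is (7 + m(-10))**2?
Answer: (7 - 10*I*sqrt(10))**2 ≈ -951.0 - 442.72*I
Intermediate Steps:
m(P) = P**(3/2)
(7 + m(-10))**2 = (7 + (-10)**(3/2))**2 = (7 - 10*I*sqrt(10))**2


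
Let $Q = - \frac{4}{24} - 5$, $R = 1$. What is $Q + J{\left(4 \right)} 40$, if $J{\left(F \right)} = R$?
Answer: $\frac{209}{6} \approx 34.833$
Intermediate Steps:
$J{\left(F \right)} = 1$
$Q = - \frac{31}{6}$ ($Q = \left(-4\right) \frac{1}{24} - 5 = - \frac{1}{6} - 5 = - \frac{31}{6} \approx -5.1667$)
$Q + J{\left(4 \right)} 40 = - \frac{31}{6} + 1 \cdot 40 = - \frac{31}{6} + 40 = \frac{209}{6}$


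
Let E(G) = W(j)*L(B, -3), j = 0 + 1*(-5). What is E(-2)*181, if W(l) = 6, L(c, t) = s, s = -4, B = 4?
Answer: -4344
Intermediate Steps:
L(c, t) = -4
j = -5 (j = 0 - 5 = -5)
E(G) = -24 (E(G) = 6*(-4) = -24)
E(-2)*181 = -24*181 = -4344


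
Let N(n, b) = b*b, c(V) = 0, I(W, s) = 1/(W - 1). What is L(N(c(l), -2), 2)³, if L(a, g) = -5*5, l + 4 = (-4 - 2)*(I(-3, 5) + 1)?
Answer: -15625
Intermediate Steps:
I(W, s) = 1/(-1 + W)
l = -17/2 (l = -4 + (-4 - 2)*(1/(-1 - 3) + 1) = -4 - 6*(1/(-4) + 1) = -4 - 6*(-¼ + 1) = -4 - 6*¾ = -4 - 9/2 = -17/2 ≈ -8.5000)
N(n, b) = b²
L(a, g) = -25
L(N(c(l), -2), 2)³ = (-25)³ = -15625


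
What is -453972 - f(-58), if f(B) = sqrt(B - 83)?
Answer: -453972 - I*sqrt(141) ≈ -4.5397e+5 - 11.874*I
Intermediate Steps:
f(B) = sqrt(-83 + B)
-453972 - f(-58) = -453972 - sqrt(-83 - 58) = -453972 - sqrt(-141) = -453972 - I*sqrt(141)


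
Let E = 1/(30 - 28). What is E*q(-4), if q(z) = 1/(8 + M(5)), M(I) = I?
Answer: 1/26 ≈ 0.038462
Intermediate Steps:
E = ½ (E = 1/2 = ½ ≈ 0.50000)
q(z) = 1/13 (q(z) = 1/(8 + 5) = 1/13)
E*q(-4) = (½)*(1/13) = 1/26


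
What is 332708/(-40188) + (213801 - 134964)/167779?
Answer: -13163278544/1685675613 ≈ -7.8089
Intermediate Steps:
332708/(-40188) + (213801 - 134964)/167779 = 332708*(-1/40188) + 78837*(1/167779) = -83177/10047 + 78837/167779 = -13163278544/1685675613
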